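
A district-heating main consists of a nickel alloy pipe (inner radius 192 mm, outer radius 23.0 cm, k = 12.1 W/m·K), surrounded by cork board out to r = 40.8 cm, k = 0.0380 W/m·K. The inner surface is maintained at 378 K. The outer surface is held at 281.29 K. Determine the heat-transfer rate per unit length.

Q' = 40.2 W/m

Series thermal resistances, inner to outer:
  R'_nickel alloy = ln(0.230/0.192)/(2πk) = 0.1806/(2π·12.1) = 0.002375 m·K/W
  R'_cork board = ln(0.408/0.230)/(2πk) = 0.5732/(2π·0.0380) = 2.401 m·K/W
ΣR = 0.002375 + 2.401 = 2.403 m·K/W
Q' = ΔT/ΣR = (378 K − 281.29 K)/2.403 = 40.2 W/m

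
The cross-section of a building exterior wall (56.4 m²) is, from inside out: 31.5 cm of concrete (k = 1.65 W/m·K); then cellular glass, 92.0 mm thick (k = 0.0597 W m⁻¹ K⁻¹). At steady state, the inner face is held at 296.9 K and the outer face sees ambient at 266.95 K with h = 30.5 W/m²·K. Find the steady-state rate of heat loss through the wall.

Q = 957 W

Series thermal resistances, inner to outer:
  R_concrete = L/(kA) = 0.315/(1.65·56.4) = 0.003385 K/W
  R_cellular glass = L/(kA) = 0.0920/(0.0597·56.4) = 0.02732 K/W
  R_conv,out = 1/(hA) = 1/(30.5·56.4) = 5.813×10^-4 K/W
ΣR = 0.003385 + 0.02732 + 5.813×10^-4 = 0.03129 K/W
Q = ΔT/ΣR = (296.9 K − 266.95 K)/0.03129 = 957 W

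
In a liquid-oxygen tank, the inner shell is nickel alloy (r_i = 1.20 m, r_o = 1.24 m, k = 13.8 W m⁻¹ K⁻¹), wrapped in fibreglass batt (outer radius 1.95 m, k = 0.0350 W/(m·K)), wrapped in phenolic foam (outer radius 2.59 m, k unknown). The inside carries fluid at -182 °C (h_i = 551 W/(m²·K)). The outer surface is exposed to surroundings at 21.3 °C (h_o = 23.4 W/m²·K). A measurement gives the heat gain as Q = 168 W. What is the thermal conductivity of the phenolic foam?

k = 0.0186 W/m·K

ΣR = ΔT/Q = |-182 − 21.3|/168 = 1.210 K/W
Known resistances:
  R_conv,in = 1/(4πr²h) = 1/(4π·1.20²·551) = 1.003×10^-4 K/W
  R_nickel alloy = (1/1.20 − 1/1.24)/(4πk) = 0.02688/(4π·13.8) = 1.550×10^-4 K/W
  R_fibreglass batt = (1/1.24 − 1/1.95)/(4πk) = 0.2936/(4π·0.0350) = 0.6676 K/W
  R_conv,out = 1/(4πr²h) = 1/(4π·2.59²·23.4) = 5.070×10^-4 K/W
R_phenolic foam = ΣR − ΣR_known = 1.210 − 0.6684 = 0.5416 K/W
(1/r₁−1/r₂)/(4πk) = 0.5416 ⇒ k = 0.1267/(4π·0.5416) = 0.0186 W/m·K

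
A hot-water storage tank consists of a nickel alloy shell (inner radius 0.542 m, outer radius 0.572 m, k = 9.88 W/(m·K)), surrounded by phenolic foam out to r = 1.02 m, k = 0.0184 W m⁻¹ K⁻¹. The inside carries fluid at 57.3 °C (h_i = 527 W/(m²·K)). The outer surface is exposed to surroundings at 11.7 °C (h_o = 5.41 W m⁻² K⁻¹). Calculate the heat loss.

Q = 13.7 W

Resistance network (inner→outer):
  R_conv,in = 1/(4πr²h) = 1/(4π·0.542²·527) = 5.140×10^-4 K/W
  R_nickel alloy = (1/0.542 − 1/0.572)/(4πk) = 0.09677/(4π·9.88) = 7.794×10^-4 K/W
  R_phenolic foam = (1/0.572 − 1/1.02)/(4πk) = 0.7679/(4π·0.0184) = 3.321 K/W
  R_conv,out = 1/(4πr²h) = 1/(4π·1.02²·5.41) = 0.01414 K/W
ΣR = 5.140×10^-4 + 7.794×10^-4 + 3.321 + 0.01414 = 3.336 K/W
Q = ΔT/ΣR = (57.3 °C − 11.7 °C)/3.336 = 13.7 W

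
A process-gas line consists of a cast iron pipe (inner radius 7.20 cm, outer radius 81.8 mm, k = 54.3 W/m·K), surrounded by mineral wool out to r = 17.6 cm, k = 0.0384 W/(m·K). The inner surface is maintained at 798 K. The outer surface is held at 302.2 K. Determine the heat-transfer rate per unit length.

Treat each layer as a resistance in series:
  R'_cast iron = ln(0.0818/0.0720)/(2πk) = 0.1276/(2π·54.3) = 3.740×10^-4 m·K/W
  R'_mineral wool = ln(0.176/0.0818)/(2πk) = 0.7662/(2π·0.0384) = 3.176 m·K/W
ΣR = 3.740×10^-4 + 3.176 = 3.176 m·K/W
Q' = ΔT/ΣR = (798 K − 302.2 K)/3.176 = 156 W/m

Q' = 156 W/m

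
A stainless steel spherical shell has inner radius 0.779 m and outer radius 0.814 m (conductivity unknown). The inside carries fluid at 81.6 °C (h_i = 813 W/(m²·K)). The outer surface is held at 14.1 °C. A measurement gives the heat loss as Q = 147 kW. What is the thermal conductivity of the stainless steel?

ΣR = ΔT/Q = |81.6 − 14.1|/1.47×10^5 = 4.592×10^-4 K/W
Known resistances:
  R_conv,in = 1/(4πr²h) = 1/(4π·0.779²·813) = 1.613×10^-4 K/W
R_stainless steel = ΣR − ΣR_known = 4.592×10^-4 − 1.613×10^-4 = 2.979×10^-4 K/W
(1/r₁−1/r₂)/(4πk) = 2.979×10^-4 ⇒ k = 0.05520/(4π·2.979×10^-4) = 14.7 W/m·K

k = 14.7 W/m·K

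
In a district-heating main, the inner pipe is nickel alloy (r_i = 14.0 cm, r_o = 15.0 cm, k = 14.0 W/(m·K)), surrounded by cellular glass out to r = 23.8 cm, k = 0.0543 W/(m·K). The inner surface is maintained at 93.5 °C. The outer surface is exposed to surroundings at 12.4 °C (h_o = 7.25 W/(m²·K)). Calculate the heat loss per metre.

Q' = 56.1 W/m

Series thermal resistances, inner to outer:
  R'_nickel alloy = ln(0.150/0.140)/(2πk) = 0.06899/(2π·14.0) = 7.843×10^-4 m·K/W
  R'_cellular glass = ln(0.238/0.150)/(2πk) = 0.4616/(2π·0.0543) = 1.353 m·K/W
  R'_conv,out = 1/(2πr h) = 1/(2π·0.238·7.25) = 0.09224 m·K/W
ΣR = 7.843×10^-4 + 1.353 + 0.09224 = 1.446 m·K/W
Q' = ΔT/ΣR = (93.5 °C − 12.4 °C)/1.446 = 56.1 W/m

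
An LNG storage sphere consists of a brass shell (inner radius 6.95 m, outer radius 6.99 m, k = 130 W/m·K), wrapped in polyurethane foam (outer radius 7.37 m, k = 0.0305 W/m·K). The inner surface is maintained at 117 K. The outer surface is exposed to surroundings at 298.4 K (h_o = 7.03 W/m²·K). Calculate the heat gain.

Resistance network (inner→outer):
  R_brass = (1/6.95 − 1/6.99)/(4πk) = 8.234×10^-4/(4π·130) = 5.040×10^-7 K/W
  R_polyurethane foam = (1/6.99 − 1/7.37)/(4πk) = 0.007376/(4π·0.0305) = 0.01925 K/W
  R_conv,out = 1/(4πr²h) = 1/(4π·7.37²·7.03) = 2.084×10^-4 K/W
ΣR = 5.040×10^-7 + 0.01925 + 2.084×10^-4 = 0.01946 K/W
Q = ΔT/ΣR = (117 K − 298.4 K)/0.01946 = -9320 W
(Negative Q ⇒ heat flows inward; heat gain = 9320 W.)

Q = 9.32 kW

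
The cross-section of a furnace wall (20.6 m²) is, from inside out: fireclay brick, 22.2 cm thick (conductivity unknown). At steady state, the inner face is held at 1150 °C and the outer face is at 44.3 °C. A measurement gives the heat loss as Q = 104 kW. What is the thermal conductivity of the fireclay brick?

ΣR = ΔT/Q = |1150 − 44.3|/1.04×10^5 = 0.01063 K/W
L/(kA) = 0.01063 ⇒ k = 0.222/(0.01063·20.6) = 1.01 W/m·K

k = 1.01 W/m·K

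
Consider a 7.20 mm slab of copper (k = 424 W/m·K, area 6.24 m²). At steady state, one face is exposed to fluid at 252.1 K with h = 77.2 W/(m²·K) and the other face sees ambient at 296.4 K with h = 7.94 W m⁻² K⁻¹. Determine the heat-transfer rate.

Resistance network (inner→outer):
  R_conv,in = 1/(hA) = 1/(77.2·6.24) = 0.002076 K/W
  R_copper = L/(kA) = 0.00720/(424·6.24) = 2.721×10^-6 K/W
  R_conv,out = 1/(hA) = 1/(7.94·6.24) = 0.02018 K/W
ΣR = 0.002076 + 2.721×10^-6 + 0.02018 = 0.02226 K/W
Q = ΔT/ΣR = (252.1 K − 296.4 K)/0.02226 = -1990 W
(Negative Q ⇒ heat flows inward; heat gain = 1990 W.)

Q = 1990 W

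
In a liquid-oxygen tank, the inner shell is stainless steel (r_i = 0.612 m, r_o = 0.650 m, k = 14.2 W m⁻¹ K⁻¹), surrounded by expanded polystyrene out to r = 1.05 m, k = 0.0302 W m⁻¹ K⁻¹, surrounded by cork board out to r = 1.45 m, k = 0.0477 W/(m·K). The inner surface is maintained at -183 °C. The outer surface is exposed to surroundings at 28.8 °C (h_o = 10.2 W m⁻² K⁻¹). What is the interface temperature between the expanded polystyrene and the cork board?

T = -18.3 °C

Series thermal resistances, inner to outer:
  R_stainless steel = (1/0.612 − 1/0.650)/(4πk) = 0.09553/(4π·14.2) = 5.353×10^-4 K/W
  R_expanded polystyrene = (1/0.650 − 1/1.05)/(4πk) = 0.5861/(4π·0.0302) = 1.544 K/W
  R_cork board = (1/1.05 − 1/1.45)/(4πk) = 0.2627/(4π·0.0477) = 0.4383 K/W
  R_conv,out = 1/(4πr²h) = 1/(4π·1.45²·10.2) = 0.003711 K/W
ΣR = 5.353×10^-4 + 1.544 + 0.4383 + 0.003711 = 1.987 K/W
Q = ΔT/ΣR = (-183 °C − 28.8 °C)/1.987 = -106.6 W
From the inner boundary to the expanded polystyrene/cork board interface, ΣR_partial = 1.545 K/W.
T_interface = T_in − Q·ΣR_partial = -183 °C − (-106.6)(1.545) = -18.3 °C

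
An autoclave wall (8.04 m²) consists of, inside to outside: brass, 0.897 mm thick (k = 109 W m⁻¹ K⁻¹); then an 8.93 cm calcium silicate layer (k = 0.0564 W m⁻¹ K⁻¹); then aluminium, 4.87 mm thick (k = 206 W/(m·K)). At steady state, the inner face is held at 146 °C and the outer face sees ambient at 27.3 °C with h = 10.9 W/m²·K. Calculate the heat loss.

Q = 570 W

Treat each layer as a resistance in series:
  R_brass = L/(kA) = 8.97×10^-4/(109·8.04) = 1.024×10^-6 K/W
  R_calcium silicate = L/(kA) = 0.0893/(0.0564·8.04) = 0.1969 K/W
  R_aluminium = L/(kA) = 0.00487/(206·8.04) = 2.940×10^-6 K/W
  R_conv,out = 1/(hA) = 1/(10.9·8.04) = 0.01141 K/W
ΣR = 1.024×10^-6 + 0.1969 + 2.940×10^-6 + 0.01141 = 0.2083 K/W
Q = ΔT/ΣR = (146 °C − 27.3 °C)/0.2083 = 570 W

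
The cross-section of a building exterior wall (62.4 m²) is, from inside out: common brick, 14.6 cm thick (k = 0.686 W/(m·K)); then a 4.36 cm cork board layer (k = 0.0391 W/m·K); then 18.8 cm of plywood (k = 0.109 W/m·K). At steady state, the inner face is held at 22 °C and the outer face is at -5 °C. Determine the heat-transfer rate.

Series thermal resistances, inner to outer:
  R_common brick = L/(kA) = 0.146/(0.686·62.4) = 0.003411 K/W
  R_cork board = L/(kA) = 0.0436/(0.0391·62.4) = 0.01787 K/W
  R_plywood = L/(kA) = 0.188/(0.109·62.4) = 0.02764 K/W
ΣR = 0.003411 + 0.01787 + 0.02764 = 0.04892 K/W
Q = ΔT/ΣR = (22 °C − -5 °C)/0.04892 = 552 W

Q = 552 W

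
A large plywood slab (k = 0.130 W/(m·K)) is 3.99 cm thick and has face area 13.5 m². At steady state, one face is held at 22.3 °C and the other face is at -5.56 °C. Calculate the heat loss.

Q = 1230 W

Q = kA·ΔT/L = 0.130 × 13.5 × |22.3 °C − -5.56 °C| / 0.0399 = 1230 W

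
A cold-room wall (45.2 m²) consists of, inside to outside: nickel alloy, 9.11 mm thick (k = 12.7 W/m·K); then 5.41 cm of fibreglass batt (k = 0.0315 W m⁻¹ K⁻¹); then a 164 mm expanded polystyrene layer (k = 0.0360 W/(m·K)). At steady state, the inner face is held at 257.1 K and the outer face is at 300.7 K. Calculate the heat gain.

Q = 314 W

Treat each layer as a resistance in series:
  R_nickel alloy = L/(kA) = 0.00911/(12.7·45.2) = 1.587×10^-5 K/W
  R_fibreglass batt = L/(kA) = 0.0541/(0.0315·45.2) = 0.03800 K/W
  R_expanded polystyrene = L/(kA) = 0.164/(0.0360·45.2) = 0.1008 K/W
ΣR = 1.587×10^-5 + 0.03800 + 0.1008 = 0.1388 K/W
Q = ΔT/ΣR = (257.1 K − 300.7 K)/0.1388 = -314 W
(Negative Q ⇒ heat flows inward; heat gain = 314 W.)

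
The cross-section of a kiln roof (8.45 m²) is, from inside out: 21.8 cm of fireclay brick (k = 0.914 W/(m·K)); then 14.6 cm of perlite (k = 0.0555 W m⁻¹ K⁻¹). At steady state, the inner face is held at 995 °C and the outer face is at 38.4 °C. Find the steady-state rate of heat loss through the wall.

Q = 2820 W

Treat each layer as a resistance in series:
  R_fireclay brick = L/(kA) = 0.218/(0.914·8.45) = 0.02823 K/W
  R_perlite = L/(kA) = 0.146/(0.0555·8.45) = 0.3113 K/W
ΣR = 0.02823 + 0.3113 = 0.3395 K/W
Q = ΔT/ΣR = (995 °C − 38.4 °C)/0.3395 = 2820 W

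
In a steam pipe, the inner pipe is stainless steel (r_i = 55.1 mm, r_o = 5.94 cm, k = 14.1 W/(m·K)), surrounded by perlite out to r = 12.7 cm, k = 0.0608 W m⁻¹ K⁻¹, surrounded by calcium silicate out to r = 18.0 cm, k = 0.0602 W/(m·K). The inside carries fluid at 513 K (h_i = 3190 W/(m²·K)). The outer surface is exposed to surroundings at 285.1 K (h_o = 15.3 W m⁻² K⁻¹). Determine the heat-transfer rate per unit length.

Q' = 76.7 W/m

Resistance network (inner→outer):
  R'_conv,in = 1/(2πr h) = 1/(2π·0.0551·3190) = 9.055×10^-4 m·K/W
  R'_stainless steel = ln(0.0594/0.0551)/(2πk) = 0.07514/(2π·14.1) = 8.482×10^-4 m·K/W
  R'_perlite = ln(0.127/0.0594)/(2πk) = 0.7599/(2π·0.0608) = 1.989 m·K/W
  R'_calcium silicate = ln(0.180/0.127)/(2πk) = 0.3488/(2π·0.0602) = 0.9221 m·K/W
  R'_conv,out = 1/(2πr h) = 1/(2π·0.180·15.3) = 0.05779 m·K/W
ΣR = 9.055×10^-4 + 8.482×10^-4 + 1.989 + 0.9221 + 0.05779 = 2.971 m·K/W
Q' = ΔT/ΣR = (513 K − 285.1 K)/2.971 = 76.7 W/m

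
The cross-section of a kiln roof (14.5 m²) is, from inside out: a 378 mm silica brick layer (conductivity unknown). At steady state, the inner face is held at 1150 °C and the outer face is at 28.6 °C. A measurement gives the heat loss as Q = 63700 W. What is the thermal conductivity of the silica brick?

ΣR = ΔT/Q = |1150 − 28.6|/63700 = 0.01760 K/W
L/(kA) = 0.01760 ⇒ k = 0.378/(0.01760·14.5) = 1.48 W/m·K

k = 1.48 W/m·K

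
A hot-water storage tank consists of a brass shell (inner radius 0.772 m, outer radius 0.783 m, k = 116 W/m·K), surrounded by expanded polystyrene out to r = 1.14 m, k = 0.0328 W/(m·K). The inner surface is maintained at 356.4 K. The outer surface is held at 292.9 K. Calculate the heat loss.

Q = 65.4 W

Resistance network (inner→outer):
  R_brass = (1/0.772 − 1/0.783)/(4πk) = 0.01820/(4π·116) = 1.248×10^-5 K/W
  R_expanded polystyrene = (1/0.783 − 1/1.14)/(4πk) = 0.3999/(4π·0.0328) = 0.9703 K/W
ΣR = 1.248×10^-5 + 0.9703 = 0.9703 K/W
Q = ΔT/ΣR = (356.4 K − 292.9 K)/0.9703 = 65.4 W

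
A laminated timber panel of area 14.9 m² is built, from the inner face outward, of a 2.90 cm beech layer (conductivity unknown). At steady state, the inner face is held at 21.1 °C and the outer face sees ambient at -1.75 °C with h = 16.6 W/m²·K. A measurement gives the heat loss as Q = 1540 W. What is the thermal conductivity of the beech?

ΣR = ΔT/Q = |21.1 − -1.75|/1540 = 0.01484 K/W
Known resistances:
  R_conv,out = 1/(hA) = 1/(16.6·14.9) = 0.004043 K/W
R_beech = ΣR − ΣR_known = 0.01484 − 0.004043 = 0.01080 K/W
L/(kA) = 0.01080 ⇒ k = 0.0290/(0.01080·14.9) = 0.180 W/m·K

k = 0.180 W/m·K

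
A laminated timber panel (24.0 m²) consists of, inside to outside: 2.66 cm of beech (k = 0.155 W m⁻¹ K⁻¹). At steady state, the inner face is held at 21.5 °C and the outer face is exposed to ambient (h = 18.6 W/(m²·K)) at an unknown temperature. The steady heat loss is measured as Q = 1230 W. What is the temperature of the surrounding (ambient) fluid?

Series resistances:
  R_beech = L/(kA) = 0.0266/(0.155·24.0) = 0.007151 K/W
  R_conv,out = 1/(hA) = 1/(18.6·24.0) = 0.002240 K/W
ΣR = 0.009391 K/W
ΔT = Q·ΣR = 1230 × 0.009391 = 11.55 K
Heat flows outward, so T_out = T_in − ΔT = 21.5 − 11.55 = 9.95 °C

T_out = 9.95 °C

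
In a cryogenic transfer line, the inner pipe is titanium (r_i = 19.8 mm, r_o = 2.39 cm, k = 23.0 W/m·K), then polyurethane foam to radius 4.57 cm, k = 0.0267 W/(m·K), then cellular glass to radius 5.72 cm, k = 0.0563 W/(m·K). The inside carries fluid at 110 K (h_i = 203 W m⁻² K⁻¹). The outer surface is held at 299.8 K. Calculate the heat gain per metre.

Q' = 41.8 W/m

Series thermal resistances, inner to outer:
  R'_conv,in = 1/(2πr h) = 1/(2π·0.0198·203) = 0.03960 m·K/W
  R'_titanium = ln(0.0239/0.0198)/(2πk) = 0.1882/(2π·23.0) = 0.001302 m·K/W
  R'_polyurethane foam = ln(0.0457/0.0239)/(2πk) = 0.6482/(2π·0.0267) = 3.864 m·K/W
  R'_cellular glass = ln(0.0572/0.0457)/(2πk) = 0.2245/(2π·0.0563) = 0.6345 m·K/W
ΣR = 0.03960 + 0.001302 + 3.864 + 0.6345 = 4.539 m·K/W
Q' = ΔT/ΣR = (110 K − 299.8 K)/4.539 = -41.8 W/m
(Negative Q' ⇒ heat flows inward; heat gain = 41.8 W/m.)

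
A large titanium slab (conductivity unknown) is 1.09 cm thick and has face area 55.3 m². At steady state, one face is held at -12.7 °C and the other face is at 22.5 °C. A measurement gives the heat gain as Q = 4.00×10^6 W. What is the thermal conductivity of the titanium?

ΣR = ΔT/Q = |-12.7 − 22.5|/4.00×10^6 = 8.800×10^-6 K/W
L/(kA) = 8.800×10^-6 ⇒ k = 0.0109/(8.800×10^-6·55.3) = 22.4 W/m·K

k = 22.4 W/m·K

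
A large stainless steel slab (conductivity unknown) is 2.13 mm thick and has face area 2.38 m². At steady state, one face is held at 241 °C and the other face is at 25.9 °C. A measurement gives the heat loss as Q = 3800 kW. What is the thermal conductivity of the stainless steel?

k = 15.8 W/m·K

ΣR = ΔT/Q = |241 − 25.9|/3.80×10^6 = 5.661×10^-5 K/W
L/(kA) = 5.661×10^-5 ⇒ k = 0.00213/(5.661×10^-5·2.38) = 15.8 W/m·K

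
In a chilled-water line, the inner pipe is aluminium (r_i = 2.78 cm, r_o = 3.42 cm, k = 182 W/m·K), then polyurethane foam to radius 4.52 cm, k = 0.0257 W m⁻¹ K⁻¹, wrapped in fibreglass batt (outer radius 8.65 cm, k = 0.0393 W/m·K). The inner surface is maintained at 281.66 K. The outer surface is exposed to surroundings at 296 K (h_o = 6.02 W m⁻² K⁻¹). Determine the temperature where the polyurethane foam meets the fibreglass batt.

Treat each layer as a resistance in series:
  R'_aluminium = ln(0.0342/0.0278)/(2πk) = 0.2072/(2π·182) = 1.812×10^-4 m·K/W
  R'_polyurethane foam = ln(0.0452/0.0342)/(2πk) = 0.2789/(2π·0.0257) = 1.727 m·K/W
  R'_fibreglass batt = ln(0.0865/0.0452)/(2πk) = 0.6490/(2π·0.0393) = 2.628 m·K/W
  R'_conv,out = 1/(2πr h) = 1/(2π·0.0865·6.02) = 0.3056 m·K/W
ΣR = 1.812×10^-4 + 1.727 + 2.628 + 0.3056 = 4.661 m·K/W
Q' = ΔT/ΣR = (281.66 K − 296 K)/4.661 = -3.077 W/m
From the inner boundary to the polyurethane foam/fibreglass batt interface, ΣR_partial = 1.727 m·K/W.
T_interface = T_in − Q'·ΣR_partial = 281.66 K − (-3.077)(1.727) = 287.0 K

T = 287.0 K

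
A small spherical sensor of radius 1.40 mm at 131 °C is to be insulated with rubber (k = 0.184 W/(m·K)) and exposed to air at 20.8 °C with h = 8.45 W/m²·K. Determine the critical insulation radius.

For a sphere, r_cr = 2k_ins/h = 2·0.184/8.45 = 0.0436 m = 4.36 cm

r_cr = 4.36 cm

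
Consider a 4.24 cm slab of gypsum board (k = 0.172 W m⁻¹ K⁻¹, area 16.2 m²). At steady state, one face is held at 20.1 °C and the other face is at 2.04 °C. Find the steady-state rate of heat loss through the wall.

Q = 1190 W

Q = kA·ΔT/L = 0.172 × 16.2 × |20.1 °C − 2.04 °C| / 0.0424 = 1190 W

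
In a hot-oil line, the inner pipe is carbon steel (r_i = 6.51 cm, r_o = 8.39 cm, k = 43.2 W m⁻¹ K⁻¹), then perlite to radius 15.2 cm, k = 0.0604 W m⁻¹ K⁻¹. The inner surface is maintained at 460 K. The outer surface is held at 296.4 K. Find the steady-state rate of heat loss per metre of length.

Q' = 104 W/m

Series thermal resistances, inner to outer:
  R'_carbon steel = ln(0.0839/0.0651)/(2πk) = 0.2537/(2π·43.2) = 9.347×10^-4 m·K/W
  R'_perlite = ln(0.152/0.0839)/(2πk) = 0.5943/(2π·0.0604) = 1.566 m·K/W
ΣR = 9.347×10^-4 + 1.566 = 1.567 m·K/W
Q' = ΔT/ΣR = (460 K − 296.4 K)/1.567 = 104 W/m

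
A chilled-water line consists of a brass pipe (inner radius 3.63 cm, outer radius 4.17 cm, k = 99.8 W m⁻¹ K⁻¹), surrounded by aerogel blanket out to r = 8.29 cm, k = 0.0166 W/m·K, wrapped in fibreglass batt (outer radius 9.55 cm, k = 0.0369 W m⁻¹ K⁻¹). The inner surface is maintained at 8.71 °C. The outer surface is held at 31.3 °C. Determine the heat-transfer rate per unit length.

Treat each layer as a resistance in series:
  R'_brass = ln(0.0417/0.0363)/(2πk) = 0.1387/(2π·99.8) = 2.212×10^-4 m·K/W
  R'_aerogel blanket = ln(0.0829/0.0417)/(2πk) = 0.6871/(2π·0.0166) = 6.588 m·K/W
  R'_fibreglass batt = ln(0.0955/0.0829)/(2πk) = 0.1415/(2π·0.0369) = 0.6103 m·K/W
ΣR = 2.212×10^-4 + 6.588 + 0.6103 = 7.199 m·K/W
Q' = ΔT/ΣR = (8.71 °C − 31.3 °C)/7.199 = -3.14 W/m
(Negative Q' ⇒ heat flows inward; heat gain = 3.14 W/m.)

Q' = 3.14 W/m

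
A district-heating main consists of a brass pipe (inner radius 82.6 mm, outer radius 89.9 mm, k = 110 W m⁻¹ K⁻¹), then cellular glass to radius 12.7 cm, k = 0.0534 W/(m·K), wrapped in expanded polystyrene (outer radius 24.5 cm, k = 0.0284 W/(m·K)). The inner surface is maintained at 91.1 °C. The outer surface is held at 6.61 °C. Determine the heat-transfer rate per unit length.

Treat each layer as a resistance in series:
  R'_brass = ln(0.0899/0.0826)/(2πk) = 0.08469/(2π·110) = 1.225×10^-4 m·K/W
  R'_cellular glass = ln(0.127/0.0899)/(2πk) = 0.3455/(2π·0.0534) = 1.030 m·K/W
  R'_expanded polystyrene = ln(0.245/0.127)/(2πk) = 0.6571/(2π·0.0284) = 3.682 m·K/W
ΣR = 1.225×10^-4 + 1.030 + 3.682 = 4.712 m·K/W
Q' = ΔT/ΣR = (91.1 °C − 6.61 °C)/4.712 = 17.9 W/m

Q' = 17.9 W/m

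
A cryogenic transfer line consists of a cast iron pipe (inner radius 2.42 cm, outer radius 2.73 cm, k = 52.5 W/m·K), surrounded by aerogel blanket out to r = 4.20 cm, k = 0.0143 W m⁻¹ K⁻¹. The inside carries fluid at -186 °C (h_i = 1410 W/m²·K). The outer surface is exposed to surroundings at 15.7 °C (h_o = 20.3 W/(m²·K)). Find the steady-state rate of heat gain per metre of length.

Treat each layer as a resistance in series:
  R'_conv,in = 1/(2πr h) = 1/(2π·0.0242·1410) = 0.004664 m·K/W
  R'_cast iron = ln(0.0273/0.0242)/(2πk) = 0.1205/(2π·52.5) = 3.654×10^-4 m·K/W
  R'_aerogel blanket = ln(0.0420/0.0273)/(2πk) = 0.4308/(2π·0.0143) = 4.794 m·K/W
  R'_conv,out = 1/(2πr h) = 1/(2π·0.0420·20.3) = 0.1867 m·K/W
ΣR = 0.004664 + 3.654×10^-4 + 4.794 + 0.1867 = 4.986 m·K/W
Q' = ΔT/ΣR = (-186 °C − 15.7 °C)/4.986 = -40.5 W/m
(Negative Q' ⇒ heat flows inward; heat gain = 40.5 W/m.)

Q' = 40.5 W/m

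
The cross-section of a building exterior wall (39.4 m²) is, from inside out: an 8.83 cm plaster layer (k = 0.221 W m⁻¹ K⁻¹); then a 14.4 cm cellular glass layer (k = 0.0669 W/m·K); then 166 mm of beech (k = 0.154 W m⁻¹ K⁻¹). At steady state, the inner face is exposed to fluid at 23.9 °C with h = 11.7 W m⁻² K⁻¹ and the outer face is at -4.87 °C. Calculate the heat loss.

Q = 305 W

Treat each layer as a resistance in series:
  R_conv,in = 1/(hA) = 1/(11.7·39.4) = 0.002169 K/W
  R_plaster = L/(kA) = 0.0883/(0.221·39.4) = 0.01014 K/W
  R_cellular glass = L/(kA) = 0.144/(0.0669·39.4) = 0.05463 K/W
  R_beech = L/(kA) = 0.166/(0.154·39.4) = 0.02736 K/W
ΣR = 0.002169 + 0.01014 + 0.05463 + 0.02736 = 0.09430 K/W
Q = ΔT/ΣR = (23.9 °C − -4.87 °C)/0.09430 = 305 W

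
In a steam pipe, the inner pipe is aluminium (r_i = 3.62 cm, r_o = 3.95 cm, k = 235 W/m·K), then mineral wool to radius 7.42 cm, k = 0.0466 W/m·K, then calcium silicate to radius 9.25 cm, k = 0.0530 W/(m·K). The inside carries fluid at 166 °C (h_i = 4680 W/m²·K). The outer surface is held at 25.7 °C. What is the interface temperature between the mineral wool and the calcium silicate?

Series thermal resistances, inner to outer:
  R'_conv,in = 1/(2πr h) = 1/(2π·0.0362·4680) = 9.394×10^-4 m·K/W
  R'_aluminium = ln(0.0395/0.0362)/(2πk) = 0.08724/(2π·235) = 5.908×10^-5 m·K/W
  R'_mineral wool = ln(0.0742/0.0395)/(2πk) = 0.6305/(2π·0.0466) = 2.153 m·K/W
  R'_calcium silicate = ln(0.0925/0.0742)/(2πk) = 0.2204/(2π·0.0530) = 0.6620 m·K/W
ΣR = 9.394×10^-4 + 5.908×10^-5 + 2.153 + 0.6620 = 2.816 m·K/W
Q' = ΔT/ΣR = (166 °C − 25.7 °C)/2.816 = 49.82 W/m
From the inner boundary to the mineral wool/calcium silicate interface, ΣR_partial = 2.154 m·K/W.
T_interface = T_in − Q'·ΣR_partial = 166 °C − (49.82)(2.154) = 58.7 °C

T = 58.7 °C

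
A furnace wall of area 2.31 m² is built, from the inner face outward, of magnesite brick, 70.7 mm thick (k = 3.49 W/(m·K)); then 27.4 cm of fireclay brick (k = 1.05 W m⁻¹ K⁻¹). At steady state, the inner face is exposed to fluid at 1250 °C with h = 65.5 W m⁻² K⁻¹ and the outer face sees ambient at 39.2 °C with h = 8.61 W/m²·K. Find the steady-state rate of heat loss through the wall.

Q = 6.78 kW

Resistance network (inner→outer):
  R_conv,in = 1/(hA) = 1/(65.5·2.31) = 0.006609 K/W
  R_magnesite brick = L/(kA) = 0.0707/(3.49·2.31) = 0.008770 K/W
  R_fireclay brick = L/(kA) = 0.274/(1.05·2.31) = 0.1130 K/W
  R_conv,out = 1/(hA) = 1/(8.61·2.31) = 0.05028 K/W
ΣR = 0.006609 + 0.008770 + 0.1130 + 0.05028 = 0.1787 K/W
Q = ΔT/ΣR = (1250 °C − 39.2 °C)/0.1787 = 6780 W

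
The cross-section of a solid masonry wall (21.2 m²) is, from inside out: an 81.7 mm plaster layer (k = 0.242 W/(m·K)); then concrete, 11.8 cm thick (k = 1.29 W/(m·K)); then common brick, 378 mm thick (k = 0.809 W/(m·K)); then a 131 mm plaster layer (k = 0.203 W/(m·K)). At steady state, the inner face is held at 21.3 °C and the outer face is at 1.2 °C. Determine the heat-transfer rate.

Treat each layer as a resistance in series:
  R_plaster = L/(kA) = 0.0817/(0.242·21.2) = 0.01592 K/W
  R_concrete = L/(kA) = 0.118/(1.29·21.2) = 0.004315 K/W
  R_common brick = L/(kA) = 0.378/(0.809·21.2) = 0.02204 K/W
  R_plaster = L/(kA) = 0.131/(0.203·21.2) = 0.03044 K/W
ΣR = 0.01592 + 0.004315 + 0.02204 + 0.03044 = 0.07272 K/W
Q = ΔT/ΣR = (21.3 °C − 1.2 °C)/0.07272 = 276 W

Q = 276 W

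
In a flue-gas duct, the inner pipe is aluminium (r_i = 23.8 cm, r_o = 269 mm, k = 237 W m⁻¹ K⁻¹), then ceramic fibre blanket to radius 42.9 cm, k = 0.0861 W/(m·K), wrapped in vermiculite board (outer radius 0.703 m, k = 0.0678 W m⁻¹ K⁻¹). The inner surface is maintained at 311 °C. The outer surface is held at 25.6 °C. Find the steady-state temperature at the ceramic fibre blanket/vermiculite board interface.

T = 189 °C

Treat each layer as a resistance in series:
  R'_aluminium = ln(0.269/0.238)/(2πk) = 0.1224/(2π·237) = 8.222×10^-5 m·K/W
  R'_ceramic fibre blanket = ln(0.429/0.269)/(2πk) = 0.4667/(2π·0.0861) = 0.8628 m·K/W
  R'_vermiculite board = ln(0.703/0.429)/(2πk) = 0.4939/(2π·0.0678) = 1.159 m·K/W
ΣR = 8.222×10^-5 + 0.8628 + 1.159 = 2.022 m·K/W
Q' = ΔT/ΣR = (311 °C − 25.6 °C)/2.022 = 141.1 W/m
From the inner boundary to the ceramic fibre blanket/vermiculite board interface, ΣR_partial = 0.8629 m·K/W.
T_interface = T_in − Q'·ΣR_partial = 311 °C − (141.1)(0.8629) = 189 °C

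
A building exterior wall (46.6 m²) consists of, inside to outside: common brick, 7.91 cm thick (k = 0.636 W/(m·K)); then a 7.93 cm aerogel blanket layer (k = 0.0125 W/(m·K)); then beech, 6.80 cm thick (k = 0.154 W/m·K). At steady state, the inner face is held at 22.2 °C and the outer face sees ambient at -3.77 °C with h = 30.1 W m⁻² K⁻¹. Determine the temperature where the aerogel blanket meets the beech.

Treat each layer as a resistance in series:
  R_common brick = L/(kA) = 0.0791/(0.636·46.6) = 0.002669 K/W
  R_aerogel blanket = L/(kA) = 0.0793/(0.0125·46.6) = 0.1361 K/W
  R_beech = L/(kA) = 0.0680/(0.154·46.6) = 0.009476 K/W
  R_conv,out = 1/(hA) = 1/(30.1·46.6) = 7.129×10^-4 K/W
ΣR = 0.002669 + 0.1361 + 0.009476 + 7.129×10^-4 = 0.1490 K/W
Q = ΔT/ΣR = (22.2 °C − -3.77 °C)/0.1490 = 174.3 W
From the inner boundary to the aerogel blanket/beech interface, ΣR_partial = 0.1388 K/W.
T_interface = T_in − Q·ΣR_partial = 22.2 °C − (174.3)(0.1388) = -1.99 °C

T = -1.99 °C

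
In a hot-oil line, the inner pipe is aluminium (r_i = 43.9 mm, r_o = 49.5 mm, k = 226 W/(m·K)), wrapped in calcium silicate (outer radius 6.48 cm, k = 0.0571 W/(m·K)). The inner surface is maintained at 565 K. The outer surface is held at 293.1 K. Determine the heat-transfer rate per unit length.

Q' = 362 W/m

Resistance network (inner→outer):
  R'_aluminium = ln(0.0495/0.0439)/(2πk) = 0.1201/(2π·226) = 8.455×10^-5 m·K/W
  R'_calcium silicate = ln(0.0648/0.0495)/(2πk) = 0.2693/(2π·0.0571) = 0.7507 m·K/W
ΣR = 8.455×10^-5 + 0.7507 = 0.7508 m·K/W
Q' = ΔT/ΣR = (565 K − 293.1 K)/0.7508 = 362 W/m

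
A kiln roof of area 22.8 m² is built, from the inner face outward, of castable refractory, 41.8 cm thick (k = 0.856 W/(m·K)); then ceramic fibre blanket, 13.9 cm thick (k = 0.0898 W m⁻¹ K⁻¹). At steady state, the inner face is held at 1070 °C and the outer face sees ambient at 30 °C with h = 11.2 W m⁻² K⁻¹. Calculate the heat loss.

Q = 11200 W

Treat each layer as a resistance in series:
  R_castable refractory = L/(kA) = 0.418/(0.856·22.8) = 0.02142 K/W
  R_ceramic fibre blanket = L/(kA) = 0.139/(0.0898·22.8) = 0.06789 K/W
  R_conv,out = 1/(hA) = 1/(11.2·22.8) = 0.003916 K/W
ΣR = 0.02142 + 0.06789 + 0.003916 = 0.09323 K/W
Q = ΔT/ΣR = (1070 °C − 30 °C)/0.09323 = 11200 W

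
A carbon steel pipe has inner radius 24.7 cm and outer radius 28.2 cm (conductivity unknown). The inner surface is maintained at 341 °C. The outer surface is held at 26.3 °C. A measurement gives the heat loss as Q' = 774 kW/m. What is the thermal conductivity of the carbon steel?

k = 51.9 W/m·K

ΣR = ΔT/Q' = |341 − 26.3|/7.74×10^5 = 4.066×10^-4 m·K/W
ln(r₂/r₁)/(2πk) = 4.066×10^-4 ⇒ k = 0.1325/(2π·4.066×10^-4) = 51.9 W/m·K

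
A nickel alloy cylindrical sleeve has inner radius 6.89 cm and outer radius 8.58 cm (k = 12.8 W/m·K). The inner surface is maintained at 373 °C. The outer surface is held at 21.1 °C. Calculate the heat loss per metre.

Q' = 2πk·ΔT/ln(r₂/r₁) = 2π × 12.8 × 351.9 / ln(0.0858/0.0689) = 1.29×10^5 W/m

Q' = 129 kW/m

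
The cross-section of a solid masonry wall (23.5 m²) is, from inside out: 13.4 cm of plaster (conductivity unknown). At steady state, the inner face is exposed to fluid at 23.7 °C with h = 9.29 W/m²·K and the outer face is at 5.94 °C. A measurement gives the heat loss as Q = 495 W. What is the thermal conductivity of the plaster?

k = 0.182 W/m·K

ΣR = ΔT/Q = |23.7 − 5.94|/495 = 0.03588 K/W
Known resistances:
  R_conv,in = 1/(hA) = 1/(9.29·23.5) = 0.004581 K/W
R_plaster = ΣR − ΣR_known = 0.03588 − 0.004581 = 0.03130 K/W
L/(kA) = 0.03130 ⇒ k = 0.134/(0.03130·23.5) = 0.182 W/m·K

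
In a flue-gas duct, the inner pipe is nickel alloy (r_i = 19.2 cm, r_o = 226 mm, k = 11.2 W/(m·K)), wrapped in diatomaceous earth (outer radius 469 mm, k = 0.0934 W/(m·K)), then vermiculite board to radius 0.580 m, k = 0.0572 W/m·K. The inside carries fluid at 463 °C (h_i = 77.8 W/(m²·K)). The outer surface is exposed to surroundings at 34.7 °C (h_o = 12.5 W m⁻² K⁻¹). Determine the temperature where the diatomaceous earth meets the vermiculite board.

T = 175 °C

Resistance network (inner→outer):
  R'_conv,in = 1/(2πr h) = 1/(2π·0.192·77.8) = 0.01065 m·K/W
  R'_nickel alloy = ln(0.226/0.192)/(2πk) = 0.1630/(2π·11.2) = 0.002317 m·K/W
  R'_diatomaceous earth = ln(0.469/0.226)/(2πk) = 0.7301/(2π·0.0934) = 1.244 m·K/W
  R'_vermiculite board = ln(0.580/0.469)/(2πk) = 0.2124/(2π·0.0572) = 0.5911 m·K/W
  R'_conv,out = 1/(2πr h) = 1/(2π·0.580·12.5) = 0.02195 m·K/W
ΣR = 0.01065 + 0.002317 + 1.244 + 0.5911 + 0.02195 = 1.870 m·K/W
Q' = ΔT/ΣR = (463 °C − 34.7 °C)/1.870 = 229.0 W/m
From the inner boundary to the diatomaceous earth/vermiculite board interface, ΣR_partial = 1.257 m·K/W.
T_interface = T_in − Q'·ΣR_partial = 463 °C − (229.0)(1.257) = 175 °C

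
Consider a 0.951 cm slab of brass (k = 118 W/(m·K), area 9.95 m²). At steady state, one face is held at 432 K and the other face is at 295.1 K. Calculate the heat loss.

Q = 16900 kW

Q = kA·ΔT/L = 118 × 9.95 × |432 K − 295.1 K| / 0.00951 = 1.69×10^7 W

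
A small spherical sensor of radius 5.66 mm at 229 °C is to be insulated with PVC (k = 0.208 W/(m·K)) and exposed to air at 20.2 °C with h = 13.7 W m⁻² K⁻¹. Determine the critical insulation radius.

For a sphere, r_cr = 2k_ins/h = 2·0.208/13.7 = 0.0304 m = 3.04 cm

r_cr = 3.04 cm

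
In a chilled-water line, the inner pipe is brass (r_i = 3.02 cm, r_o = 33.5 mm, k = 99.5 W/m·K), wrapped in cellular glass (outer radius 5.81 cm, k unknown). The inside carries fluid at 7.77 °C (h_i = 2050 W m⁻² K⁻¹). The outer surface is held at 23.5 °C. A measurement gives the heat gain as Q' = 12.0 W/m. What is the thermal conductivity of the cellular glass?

ΣR = ΔT/Q' = |7.77 − 23.5|/12.0 = 1.311 m·K/W
Known resistances:
  R'_conv,in = 1/(2πr h) = 1/(2π·0.0302·2050) = 0.002571 m·K/W
  R'_brass = ln(0.0335/0.0302)/(2πk) = 0.1037/(2π·99.5) = 1.659×10^-4 m·K/W
R_cellular glass = ΣR − ΣR_known = 1.311 − 0.002737 = 1.308 m·K/W
ln(r₂/r₁)/(2πk) = 1.308 ⇒ k = 0.5506/(2π·1.308) = 0.0670 W/m·K

k = 0.0670 W/m·K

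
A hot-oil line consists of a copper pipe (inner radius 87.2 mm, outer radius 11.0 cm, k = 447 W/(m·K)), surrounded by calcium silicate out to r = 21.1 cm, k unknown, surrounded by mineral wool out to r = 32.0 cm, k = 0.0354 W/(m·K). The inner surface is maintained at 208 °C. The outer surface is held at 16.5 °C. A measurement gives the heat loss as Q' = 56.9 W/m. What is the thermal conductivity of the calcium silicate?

ΣR = ΔT/Q' = |208 − 16.5|/56.9 = 3.366 m·K/W
Known resistances:
  R'_copper = ln(0.110/0.0872)/(2πk) = 0.2323/(2π·447) = 8.270×10^-5 m·K/W
  R'_mineral wool = ln(0.320/0.211)/(2πk) = 0.4165/(2π·0.0354) = 1.872 m·K/W
R_calcium silicate = ΣR − ΣR_known = 3.366 − 1.872 = 1.494 m·K/W
ln(r₂/r₁)/(2πk) = 1.494 ⇒ k = 0.6514/(2π·1.494) = 0.0694 W/m·K

k = 0.0694 W/m·K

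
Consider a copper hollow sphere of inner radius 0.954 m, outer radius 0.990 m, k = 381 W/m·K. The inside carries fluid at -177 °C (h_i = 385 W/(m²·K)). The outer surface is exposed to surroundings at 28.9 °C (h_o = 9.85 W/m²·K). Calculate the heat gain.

Series thermal resistances, inner to outer:
  R_conv,in = 1/(4πr²h) = 1/(4π·0.954²·385) = 2.271×10^-4 K/W
  R_copper = (1/0.954 − 1/0.990)/(4πk) = 0.03812/(4π·381) = 7.961×10^-6 K/W
  R_conv,out = 1/(4πr²h) = 1/(4π·0.990²·9.85) = 0.008243 K/W
ΣR = 2.271×10^-4 + 7.961×10^-6 + 0.008243 = 0.008478 K/W
Q = ΔT/ΣR = (-177 °C − 28.9 °C)/0.008478 = -24300 W
(Negative Q ⇒ heat flows inward; heat gain = 24300 W.)

Q = 24300 W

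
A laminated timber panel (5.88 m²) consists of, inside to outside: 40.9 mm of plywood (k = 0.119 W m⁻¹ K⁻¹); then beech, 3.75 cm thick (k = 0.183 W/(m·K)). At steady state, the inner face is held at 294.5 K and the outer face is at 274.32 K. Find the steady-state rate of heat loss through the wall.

Q = 216 W

Series thermal resistances, inner to outer:
  R_plywood = L/(kA) = 0.0409/(0.119·5.88) = 0.05845 K/W
  R_beech = L/(kA) = 0.0375/(0.183·5.88) = 0.03485 K/W
ΣR = 0.05845 + 0.03485 = 0.09330 K/W
Q = ΔT/ΣR = (294.5 K − 274.32 K)/0.09330 = 216 W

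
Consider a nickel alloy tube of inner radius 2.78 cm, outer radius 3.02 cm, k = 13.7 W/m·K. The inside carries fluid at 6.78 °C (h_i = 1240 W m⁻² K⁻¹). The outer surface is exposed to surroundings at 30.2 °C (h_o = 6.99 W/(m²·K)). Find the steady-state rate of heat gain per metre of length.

Series thermal resistances, inner to outer:
  R'_conv,in = 1/(2πr h) = 1/(2π·0.0278·1240) = 0.004617 m·K/W
  R'_nickel alloy = ln(0.0302/0.0278)/(2πk) = 0.08281/(2π·13.7) = 9.620×10^-4 m·K/W
  R'_conv,out = 1/(2πr h) = 1/(2π·0.0302·6.99) = 0.7539 m·K/W
ΣR = 0.004617 + 9.620×10^-4 + 0.7539 = 0.7595 m·K/W
Q' = ΔT/ΣR = (6.78 °C − 30.2 °C)/0.7595 = -30.8 W/m
(Negative Q' ⇒ heat flows inward; heat gain = 30.8 W/m.)

Q' = 30.8 W/m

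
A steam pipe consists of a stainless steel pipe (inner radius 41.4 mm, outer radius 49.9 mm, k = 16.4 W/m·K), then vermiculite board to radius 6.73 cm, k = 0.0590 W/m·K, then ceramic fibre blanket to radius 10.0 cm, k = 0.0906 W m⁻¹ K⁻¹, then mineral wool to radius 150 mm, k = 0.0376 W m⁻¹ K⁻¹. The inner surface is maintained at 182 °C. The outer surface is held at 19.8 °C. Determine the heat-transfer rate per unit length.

Resistance network (inner→outer):
  R'_stainless steel = ln(0.0499/0.0414)/(2πk) = 0.1867/(2π·16.4) = 0.001812 m·K/W
  R'_vermiculite board = ln(0.0673/0.0499)/(2πk) = 0.2991/(2π·0.0590) = 0.8069 m·K/W
  R'_ceramic fibre blanket = ln(0.100/0.0673)/(2πk) = 0.3960/(2π·0.0906) = 0.6957 m·K/W
  R'_mineral wool = ln(0.150/0.100)/(2πk) = 0.4055/(2π·0.0376) = 1.716 m·K/W
ΣR = 0.001812 + 0.8069 + 0.6957 + 1.716 = 3.220 m·K/W
Q' = ΔT/ΣR = (182 °C − 19.8 °C)/3.220 = 50.4 W/m

Q' = 50.4 W/m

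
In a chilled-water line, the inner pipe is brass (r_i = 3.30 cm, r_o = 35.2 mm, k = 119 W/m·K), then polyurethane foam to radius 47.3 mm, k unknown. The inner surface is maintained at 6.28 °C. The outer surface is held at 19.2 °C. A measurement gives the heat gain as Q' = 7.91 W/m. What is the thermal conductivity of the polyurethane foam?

k = 0.0288 W/m·K

ΣR = ΔT/Q' = |6.28 − 19.2|/7.91 = 1.633 m·K/W
Known resistances:
  R'_brass = ln(0.0352/0.0330)/(2πk) = 0.06454/(2π·119) = 8.632×10^-5 m·K/W
R_polyurethane foam = ΣR − ΣR_known = 1.633 − 8.632×10^-5 = 1.633 m·K/W
ln(r₂/r₁)/(2πk) = 1.633 ⇒ k = 0.2955/(2π·1.633) = 0.0288 W/m·K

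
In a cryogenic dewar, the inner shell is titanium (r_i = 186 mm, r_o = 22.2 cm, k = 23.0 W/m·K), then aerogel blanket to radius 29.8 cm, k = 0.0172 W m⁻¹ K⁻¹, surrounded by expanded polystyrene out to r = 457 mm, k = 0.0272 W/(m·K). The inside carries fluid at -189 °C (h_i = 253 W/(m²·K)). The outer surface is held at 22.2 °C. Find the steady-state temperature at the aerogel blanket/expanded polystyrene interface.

T = -60.3 °C

Series thermal resistances, inner to outer:
  R_conv,in = 1/(4πr²h) = 1/(4π·0.186²·253) = 0.009092 K/W
  R_titanium = (1/0.186 − 1/0.222)/(4πk) = 0.8718/(4π·23.0) = 0.003016 K/W
  R_aerogel blanket = (1/0.222 − 1/0.298)/(4πk) = 1.149/(4π·0.0172) = 5.315 K/W
  R_expanded polystyrene = (1/0.298 − 1/0.457)/(4πk) = 1.168/(4π·0.0272) = 3.416 K/W
ΣR = 0.009092 + 0.003016 + 5.315 + 3.416 = 8.743 K/W
Q = ΔT/ΣR = (-189 °C − 22.2 °C)/8.743 = -24.16 W
From the inner boundary to the aerogel blanket/expanded polystyrene interface, ΣR_partial = 5.327 K/W.
T_interface = T_in − Q·ΣR_partial = -189 °C − (-24.16)(5.327) = -60.3 °C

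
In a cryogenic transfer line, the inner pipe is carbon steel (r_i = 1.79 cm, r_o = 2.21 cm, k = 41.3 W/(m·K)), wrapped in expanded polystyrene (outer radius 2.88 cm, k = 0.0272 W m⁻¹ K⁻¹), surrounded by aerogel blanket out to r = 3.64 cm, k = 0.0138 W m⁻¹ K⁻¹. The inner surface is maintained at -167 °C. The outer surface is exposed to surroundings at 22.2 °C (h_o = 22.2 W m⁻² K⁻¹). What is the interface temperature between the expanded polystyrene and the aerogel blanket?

Series thermal resistances, inner to outer:
  R'_carbon steel = ln(0.0221/0.0179)/(2πk) = 0.2108/(2π·41.3) = 8.123×10^-4 m·K/W
  R'_expanded polystyrene = ln(0.0288/0.0221)/(2πk) = 0.2648/(2π·0.0272) = 1.549 m·K/W
  R'_aerogel blanket = ln(0.0364/0.0288)/(2πk) = 0.2342/(2π·0.0138) = 2.701 m·K/W
  R'_conv,out = 1/(2πr h) = 1/(2π·0.0364·22.2) = 0.1970 m·K/W
ΣR = 8.123×10^-4 + 1.549 + 2.701 + 0.1970 = 4.448 m·K/W
Q' = ΔT/ΣR = (-167 °C − 22.2 °C)/4.448 = -42.54 W/m
From the inner boundary to the expanded polystyrene/aerogel blanket interface, ΣR_partial = 1.550 m·K/W.
T_interface = T_in − Q'·ΣR_partial = -167 °C − (-42.54)(1.550) = -101 °C

T = -101 °C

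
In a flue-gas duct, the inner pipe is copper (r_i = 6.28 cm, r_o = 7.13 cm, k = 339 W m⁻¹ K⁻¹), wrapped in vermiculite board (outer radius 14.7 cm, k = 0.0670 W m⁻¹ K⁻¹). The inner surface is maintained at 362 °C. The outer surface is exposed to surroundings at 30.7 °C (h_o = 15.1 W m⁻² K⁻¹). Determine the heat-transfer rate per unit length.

Series thermal resistances, inner to outer:
  R'_copper = ln(0.0713/0.0628)/(2πk) = 0.1269/(2π·339) = 5.960×10^-5 m·K/W
  R'_vermiculite board = ln(0.147/0.0713)/(2πk) = 0.7235/(2π·0.0670) = 1.719 m·K/W
  R'_conv,out = 1/(2πr h) = 1/(2π·0.147·15.1) = 0.07170 m·K/W
ΣR = 5.960×10^-5 + 1.719 + 0.07170 = 1.791 m·K/W
Q' = ΔT/ΣR = (362 °C − 30.7 °C)/1.791 = 185 W/m

Q' = 185 W/m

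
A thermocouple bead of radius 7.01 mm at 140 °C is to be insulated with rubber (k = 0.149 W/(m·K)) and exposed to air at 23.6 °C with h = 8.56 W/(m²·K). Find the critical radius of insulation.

For a sphere, r_cr = 2k_ins/h = 2·0.149/8.56 = 0.0348 m = 3.48 cm

r_cr = 3.48 cm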